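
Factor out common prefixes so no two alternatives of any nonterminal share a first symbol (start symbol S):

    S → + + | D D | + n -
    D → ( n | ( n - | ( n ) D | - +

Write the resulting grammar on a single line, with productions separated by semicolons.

S → D D | + S'; D → - + | ( n D'; S' → + | n -; D' → ε | - | ) D

S has alternatives sharing prefix '+': factor to S → + S' with S' → + | n -.
D has alternatives sharing prefix '( n': factor to D → ( n D' with D' → ε | - | ) D.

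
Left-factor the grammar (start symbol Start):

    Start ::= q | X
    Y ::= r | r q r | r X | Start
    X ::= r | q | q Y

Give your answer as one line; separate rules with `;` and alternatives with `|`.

Y has alternatives sharing prefix 'r': factor to Y → r Y1 with Y1 → ε | q r | X.
X has alternatives sharing prefix 'q': factor to X → q X1 with X1 → ε | Y.

Start ::= q | X; Y ::= Start | r Y1; X ::= r | q X1; Y1 ::= eps | q r | X; X1 ::= eps | Y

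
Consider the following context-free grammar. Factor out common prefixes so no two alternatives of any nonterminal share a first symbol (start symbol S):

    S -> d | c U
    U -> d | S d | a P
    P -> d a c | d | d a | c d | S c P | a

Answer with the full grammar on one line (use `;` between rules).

S -> d | c U; U -> d | S d | a P; P -> c d | S c P | a | d P'; P' -> ε | a P''; P'' -> c | ε

P has alternatives sharing prefix 'd': factor to P → d P' with P' → a c | ε | a.
P' has alternatives sharing prefix 'a': factor to P' → a P'' with P'' → c | ε.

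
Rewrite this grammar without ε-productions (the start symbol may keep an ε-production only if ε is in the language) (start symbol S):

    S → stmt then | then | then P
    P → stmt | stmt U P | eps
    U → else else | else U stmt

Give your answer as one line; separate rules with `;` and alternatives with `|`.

S → stmt then | then | then P; P → stmt | stmt U P | stmt U; U → else else | else U stmt

The nullable symbols are {P}.
ε ∉ L(G), so no ε-production is kept.
Expand every rule over subsets of its nullable positions: P → stmt U P gives stmt U P | stmt U.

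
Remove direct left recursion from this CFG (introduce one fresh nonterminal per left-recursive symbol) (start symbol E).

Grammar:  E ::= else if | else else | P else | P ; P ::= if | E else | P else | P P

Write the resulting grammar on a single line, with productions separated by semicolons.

P is directly left-recursive.
For P: α = {else, P}, β = {if, E else}. Rewrite as P → β P' and P' → α P' | ε.

E ::= else if | else else | P else | P; P ::= if P' | E else P'; P' ::= else P' | P P' | eps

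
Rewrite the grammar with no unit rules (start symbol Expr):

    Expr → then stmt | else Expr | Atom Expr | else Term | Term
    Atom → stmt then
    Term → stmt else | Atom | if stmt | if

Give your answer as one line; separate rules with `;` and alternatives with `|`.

Expr → stmt else | if stmt | if | stmt then | then stmt | else Expr | Atom Expr | else Term; Atom → stmt then; Term → stmt else | if stmt | if | stmt then

Unit pairs: Expr ⇒* {Atom, Term}; Term ⇒* {Atom}.
For every A with A ⇒* B via unit rules, add B's non-unit alternatives to A; then delete every rule of the form X → Y.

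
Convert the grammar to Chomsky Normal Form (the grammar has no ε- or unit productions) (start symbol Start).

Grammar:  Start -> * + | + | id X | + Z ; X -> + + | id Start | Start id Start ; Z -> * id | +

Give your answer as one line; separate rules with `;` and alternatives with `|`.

Start -> X1 X2 | + | X3 X | X2 Z; X -> X2 X2 | X3 Start | Start Y1; Z -> X1 X3 | +; X1 -> *; X2 -> +; X3 -> id; Y1 -> X3 Start

Introduce a nonterminal for each terminal appearing in a rule of length ≥ 2: X1 → *, X2 → +, X3 → id.
Binarize each right-hand side of length ≥ 3 by chaining fresh nonterminals (Y1, Y2, …): affected rules were X → Start X3 Start.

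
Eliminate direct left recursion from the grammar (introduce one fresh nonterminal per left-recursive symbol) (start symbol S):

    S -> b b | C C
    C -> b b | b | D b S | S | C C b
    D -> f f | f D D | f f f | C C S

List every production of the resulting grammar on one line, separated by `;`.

S -> b b | C C; C -> b b C' | b C' | D b S C' | S C'; D -> f f | f D D | f f f | C C S; C' -> C b C' | epsilon

Directly left-recursive nonterminal: C.
For C: α = {C b}, β = {b b, b, D b S, S}. Rewrite as C → β C' and C' → α C' | ε.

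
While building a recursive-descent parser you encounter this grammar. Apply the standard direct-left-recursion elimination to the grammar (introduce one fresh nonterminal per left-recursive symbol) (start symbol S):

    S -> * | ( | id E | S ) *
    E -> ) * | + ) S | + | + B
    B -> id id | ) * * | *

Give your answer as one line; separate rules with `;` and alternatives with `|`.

Directly left-recursive nonterminal: S.
For S: α = {) *}, β = {*, (, id E}. Rewrite as S → β S' and S' → α S' | ε.

S -> * S' | ( S' | id E S'; E -> ) * | + ) S | + | + B; B -> id id | ) * * | *; S' -> ) * S' | eps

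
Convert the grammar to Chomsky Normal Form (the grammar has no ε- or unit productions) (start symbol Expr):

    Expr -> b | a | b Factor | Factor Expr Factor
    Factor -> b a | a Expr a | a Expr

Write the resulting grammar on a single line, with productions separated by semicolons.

Expr -> b | a | X1 Factor | Factor Y1; Factor -> X1 X2 | X2 Y2 | X2 Expr; X1 -> b; X2 -> a; Y1 -> Expr Factor; Y2 -> Expr X2

Introduce a nonterminal for each terminal appearing in a rule of length ≥ 2: X1 → b, X2 → a.
Binarize each right-hand side of length ≥ 3 by chaining fresh nonterminals (Y1, Y2, …): affected rules were Expr → Factor Expr Factor; Factor → X2 Expr X2.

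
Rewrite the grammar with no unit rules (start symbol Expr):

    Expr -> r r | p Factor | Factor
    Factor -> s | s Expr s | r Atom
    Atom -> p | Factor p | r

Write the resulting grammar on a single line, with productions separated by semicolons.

Expr -> s | s Expr s | r Atom | r r | p Factor; Factor -> s | s Expr s | r Atom; Atom -> p | Factor p | r

Unit pairs: Expr ⇒* {Factor}.
For each unit pair (A, B), copy every non-unit production of B to A, then drop all unit productions.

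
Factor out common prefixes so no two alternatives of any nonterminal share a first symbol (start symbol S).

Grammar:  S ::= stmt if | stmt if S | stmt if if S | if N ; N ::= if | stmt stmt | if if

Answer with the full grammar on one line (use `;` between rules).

S has alternatives sharing prefix 'stmt if': factor to S → stmt if S' with S' → ε | S | if S.
N has alternatives sharing prefix 'if': factor to N → if N' with N' → ε | if.

S ::= if N | stmt if S'; N ::= stmt stmt | if N'; S' ::= ε | S | if S; N' ::= ε | if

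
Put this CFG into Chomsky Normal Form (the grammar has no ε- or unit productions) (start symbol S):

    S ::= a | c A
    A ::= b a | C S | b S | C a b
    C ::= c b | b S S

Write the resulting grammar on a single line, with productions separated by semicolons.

Introduce a nonterminal for each terminal appearing in a rule of length ≥ 2: X1 → c, X2 → b, X3 → a.
Binarize each right-hand side of length ≥ 3 by chaining fresh nonterminals (Y1, Y2, …): affected rules were A → C X3 X2; C → X2 S S.

S ::= a | X1 A; A ::= X2 X3 | C S | X2 S | C Y1; C ::= X1 X2 | X2 Y2; X1 ::= c; X2 ::= b; X3 ::= a; Y1 ::= X3 X2; Y2 ::= S S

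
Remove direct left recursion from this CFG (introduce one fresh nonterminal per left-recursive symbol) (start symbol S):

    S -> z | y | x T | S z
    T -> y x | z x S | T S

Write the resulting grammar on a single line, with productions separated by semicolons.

S -> z S' | y S' | x T S'; T -> y x T' | z x S T'; S' -> z S' | epsilon; T' -> S T' | epsilon

S, T are directly left-recursive.
For S: α = {z}, β = {z, y, x T}. Rewrite as S → β S' and S' → α S' | ε.
For T: α = {S}, β = {y x, z x S}. Rewrite as T → β T' and T' → α T' | ε.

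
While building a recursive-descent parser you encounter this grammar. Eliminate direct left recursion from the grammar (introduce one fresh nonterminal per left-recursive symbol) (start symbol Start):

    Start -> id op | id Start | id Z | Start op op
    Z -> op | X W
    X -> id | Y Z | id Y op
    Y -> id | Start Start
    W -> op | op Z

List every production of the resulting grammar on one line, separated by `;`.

Start -> id op Start1 | id Start Start1 | id Z Start1; Z -> op | X W; X -> id | Y Z | id Y op; Y -> id | Start Start; W -> op | op Z; Start1 -> op op Start1 | ε

Start is directly left-recursive.
For Start: α = {op op}, β = {id op, id Start, id Z}. Rewrite as Start → β Start1 and Start1 → α Start1 | ε.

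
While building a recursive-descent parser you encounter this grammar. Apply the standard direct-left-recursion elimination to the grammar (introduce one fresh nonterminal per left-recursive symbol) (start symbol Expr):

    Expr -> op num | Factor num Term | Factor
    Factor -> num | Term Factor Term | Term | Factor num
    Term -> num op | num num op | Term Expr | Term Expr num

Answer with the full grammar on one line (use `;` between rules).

Expr -> op num | Factor num Term | Factor; Factor -> num Factor1 | Term Factor Term Factor1 | Term Factor1; Term -> num op Term1 | num num op Term1; Factor1 -> num Factor1 | ε; Term1 -> Expr Term1 | Expr num Term1 | ε

Left recursion appears on Factor, Term.
For Factor: α = {num}, β = {num, Term Factor Term, Term}. Rewrite as Factor → β Factor1 and Factor1 → α Factor1 | ε.
For Term: α = {Expr, Expr num}, β = {num op, num num op}. Rewrite as Term → β Term1 and Term1 → α Term1 | ε.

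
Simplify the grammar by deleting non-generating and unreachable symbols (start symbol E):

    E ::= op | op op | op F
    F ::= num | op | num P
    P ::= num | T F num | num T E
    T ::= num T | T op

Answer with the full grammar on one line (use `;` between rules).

Generating nonterminals: {E, F, P}.
Reachable from E after that: {E, F, P}.
Removed useless symbols: {T} and every production mentioning them.

E ::= op | op op | op F; F ::= num | op | num P; P ::= num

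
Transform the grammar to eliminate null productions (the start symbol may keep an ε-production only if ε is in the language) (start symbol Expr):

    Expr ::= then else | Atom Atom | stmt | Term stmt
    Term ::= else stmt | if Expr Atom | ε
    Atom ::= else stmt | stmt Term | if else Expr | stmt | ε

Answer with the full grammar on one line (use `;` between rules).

Nullable set = {Atom, Expr, Term}.
ε ∈ L(G) since Expr is nullable, so keep Expr → ε.
For each production, add variants omitting each subset of nullable occurrences: Expr → Atom Atom gives Atom Atom | Atom. Term → if Expr Atom gives if Expr Atom | if Expr | if Atom | if. Atom → stmt Term gives stmt Term | stmt. Atom → if else Expr gives if else Expr | if else.

Expr ::= then else | Atom Atom | Atom | stmt | Term stmt | ε; Term ::= else stmt | if Expr Atom | if Expr | if Atom | if; Atom ::= else stmt | stmt Term | stmt | if else Expr | if else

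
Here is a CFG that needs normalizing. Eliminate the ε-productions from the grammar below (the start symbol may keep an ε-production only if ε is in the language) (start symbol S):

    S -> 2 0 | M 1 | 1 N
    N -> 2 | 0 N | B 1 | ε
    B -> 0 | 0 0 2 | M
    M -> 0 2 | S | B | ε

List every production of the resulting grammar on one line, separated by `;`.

The nullable symbols are {B, M, N}.
ε ∉ L(G), so no ε-production is kept.
For each production, add variants omitting each subset of nullable occurrences: S → M 1 gives M 1 | 1. N → 0 N gives 0 N | 0. N → B 1 gives B 1 | 1.

S -> 2 0 | M 1 | 1 | 1 N; N -> 2 | 0 N | 0 | B 1 | 1; B -> 0 | 0 0 2 | M; M -> 0 2 | S | B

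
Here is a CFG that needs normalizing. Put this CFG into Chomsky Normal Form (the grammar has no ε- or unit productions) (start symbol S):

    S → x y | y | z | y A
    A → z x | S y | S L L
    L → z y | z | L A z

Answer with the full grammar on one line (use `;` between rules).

Introduce a nonterminal for each terminal appearing in a rule of length ≥ 2: X1 → x, X2 → y, X3 → z.
Binarize each right-hand side of length ≥ 3 by chaining fresh nonterminals (Y1, Y2, …): affected rules were A → S L L; L → L A X3.

S → X1 X2 | y | z | X2 A; A → X3 X1 | S X2 | S Y1; L → X3 X2 | z | L Y2; X1 → x; X2 → y; X3 → z; Y1 → L L; Y2 → A X3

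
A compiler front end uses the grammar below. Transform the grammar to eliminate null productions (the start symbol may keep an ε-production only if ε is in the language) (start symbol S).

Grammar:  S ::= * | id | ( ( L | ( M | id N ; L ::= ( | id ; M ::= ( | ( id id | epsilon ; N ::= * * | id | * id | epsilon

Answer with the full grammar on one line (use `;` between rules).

The nullable symbols are {M, N}.
ε ∉ L(G), so no ε-production is kept.
Expand every rule over subsets of its nullable positions: S → ( M gives ( M | (.

S ::= * | id | ( ( L | ( M | ( | id N; L ::= ( | id; M ::= ( | ( id id; N ::= * * | id | * id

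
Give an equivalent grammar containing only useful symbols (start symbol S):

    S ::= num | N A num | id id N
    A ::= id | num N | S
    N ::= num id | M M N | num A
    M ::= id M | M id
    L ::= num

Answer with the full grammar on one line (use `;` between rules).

Generating nonterminals: {A, L, N, S}.
Reachable from S after that: {A, N, S}.
Removed useless symbols: {L, M} and every production mentioning them.

S ::= num | N A num | id id N; A ::= id | num N | S; N ::= num id | num A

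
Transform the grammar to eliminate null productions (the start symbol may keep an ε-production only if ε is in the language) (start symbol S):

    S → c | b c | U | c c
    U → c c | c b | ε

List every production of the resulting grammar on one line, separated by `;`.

Nullable nonterminals: {S, U}.
ε ∈ L(G) since S is nullable, so keep S → ε.

S → c | b c | U | c c | ε; U → c c | c b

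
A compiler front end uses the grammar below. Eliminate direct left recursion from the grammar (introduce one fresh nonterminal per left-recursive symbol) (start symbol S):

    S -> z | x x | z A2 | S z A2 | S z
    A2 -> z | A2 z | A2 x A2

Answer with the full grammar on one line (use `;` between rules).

Left recursion appears on S, A2.
For S: α = {z A2, z}, β = {z, x x, z A2}. Rewrite as S → β S' and S' → α S' | ε.
For A2: α = {z, x A2}, β = {z}. Rewrite as A2 → β A2' and A2' → α A2' | ε.

S -> z S' | x x S' | z A2 S'; A2 -> z A2'; S' -> z A2 S' | z S' | ε; A2' -> z A2' | x A2 A2' | ε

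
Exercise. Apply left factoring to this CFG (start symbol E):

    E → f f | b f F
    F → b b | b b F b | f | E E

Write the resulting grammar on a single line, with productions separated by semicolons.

F has alternatives sharing prefix 'b b': factor to F → b b F' with F' → ε | F b.

E → f f | b f F; F → f | E E | b b F'; F' → ε | F b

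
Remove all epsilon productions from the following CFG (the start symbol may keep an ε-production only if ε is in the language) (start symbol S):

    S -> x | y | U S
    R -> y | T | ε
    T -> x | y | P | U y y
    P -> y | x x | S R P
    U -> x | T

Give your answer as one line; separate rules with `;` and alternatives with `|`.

S -> x | y | U S; R -> y | T; T -> x | y | P | U y y; P -> y | x x | S R P | S P; U -> x | T

Nullable nonterminals: {R}.
ε ∉ L(G), so no ε-production is kept.
Expand every rule over subsets of its nullable positions: P → S R P gives S R P | S P.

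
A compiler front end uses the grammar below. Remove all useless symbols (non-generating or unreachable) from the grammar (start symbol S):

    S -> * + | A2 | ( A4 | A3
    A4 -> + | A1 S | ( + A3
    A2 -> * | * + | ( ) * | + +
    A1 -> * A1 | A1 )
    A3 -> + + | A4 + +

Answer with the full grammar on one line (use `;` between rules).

S -> * + | A2 | ( A4 | A3; A4 -> + | ( + A3; A2 -> * | * + | ( ) * | + +; A3 -> + + | A4 + +

Generating nonterminals: {A2, A3, A4, S}.
Reachable from S after that: {A2, A3, A4, S}.
Removed useless symbols: {A1} and every production mentioning them.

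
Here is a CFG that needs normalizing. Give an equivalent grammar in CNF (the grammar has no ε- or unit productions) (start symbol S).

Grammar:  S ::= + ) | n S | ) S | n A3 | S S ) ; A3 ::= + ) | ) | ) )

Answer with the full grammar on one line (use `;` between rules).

Introduce a nonterminal for each terminal appearing in a rule of length ≥ 2: X1 → +, X2 → ), X3 → n.
Binarize each right-hand side of length ≥ 3 by chaining fresh nonterminals (Y1, Y2, …): affected rules were S → S S X2.

S ::= X1 X2 | X3 S | X2 S | X3 A3 | S Y1; A3 ::= X1 X2 | ) | X2 X2; X1 ::= +; X2 ::= ); X3 ::= n; Y1 ::= S X2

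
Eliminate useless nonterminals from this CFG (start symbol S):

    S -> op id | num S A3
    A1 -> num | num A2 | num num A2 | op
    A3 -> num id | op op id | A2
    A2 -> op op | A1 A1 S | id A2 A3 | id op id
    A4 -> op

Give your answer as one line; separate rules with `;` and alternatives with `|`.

Generating nonterminals: {A1, A2, A3, A4, S}.
Reachable from S after that: {A1, A2, A3, S}.
Removed useless symbols: {A4} and every production mentioning them.

S -> op id | num S A3; A1 -> num | num A2 | num num A2 | op; A3 -> num id | op op id | A2; A2 -> op op | A1 A1 S | id A2 A3 | id op id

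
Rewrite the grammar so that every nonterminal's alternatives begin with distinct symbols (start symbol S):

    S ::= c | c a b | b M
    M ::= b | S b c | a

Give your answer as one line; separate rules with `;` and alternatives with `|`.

S ::= b M | c S'; M ::= b | S b c | a; S' ::= ε | a b

S has alternatives sharing prefix 'c': factor to S → c S' with S' → ε | a b.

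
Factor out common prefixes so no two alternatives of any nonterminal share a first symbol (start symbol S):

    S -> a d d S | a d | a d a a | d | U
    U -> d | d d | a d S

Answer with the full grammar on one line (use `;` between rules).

S has alternatives sharing prefix 'a d': factor to S → a d S' with S' → d S | ε | a a.
U has alternatives sharing prefix 'd': factor to U → d U' with U' → ε | d.

S -> d | U | a d S'; U -> a d S | d U'; S' -> d S | ε | a a; U' -> ε | d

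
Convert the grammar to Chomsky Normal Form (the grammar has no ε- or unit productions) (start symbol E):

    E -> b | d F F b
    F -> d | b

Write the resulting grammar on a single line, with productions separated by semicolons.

E -> b | X1 Y1; F -> d | b; X1 -> d; X2 -> b; Y1 -> F Y2; Y2 -> F X2

Introduce a nonterminal for each terminal appearing in a rule of length ≥ 2: X1 → d, X2 → b.
Binarize each right-hand side of length ≥ 3 by chaining fresh nonterminals (Y1, Y2, …): affected rules were E → X1 F F X2.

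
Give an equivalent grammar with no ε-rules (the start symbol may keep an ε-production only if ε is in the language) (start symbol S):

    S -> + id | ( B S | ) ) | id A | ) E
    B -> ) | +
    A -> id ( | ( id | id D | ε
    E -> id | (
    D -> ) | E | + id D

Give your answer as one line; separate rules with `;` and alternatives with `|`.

S -> + id | ( B S | ) ) | id A | id | ) E; B -> ) | +; A -> id ( | ( id | id D; E -> id | (; D -> ) | E | + id D

Nullable nonterminals: {A}.
ε ∉ L(G), so no ε-production is kept.
Expand every rule over subsets of its nullable positions: S → id A gives id A | id.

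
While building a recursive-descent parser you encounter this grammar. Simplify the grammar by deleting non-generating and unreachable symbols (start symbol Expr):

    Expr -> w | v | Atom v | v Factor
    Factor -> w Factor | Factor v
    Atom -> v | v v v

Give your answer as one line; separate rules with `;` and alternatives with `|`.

Expr -> w | v | Atom v; Atom -> v | v v v

Generating nonterminals: {Atom, Expr}.
Reachable from Expr after that: {Atom, Expr}.
Removed useless symbols: {Factor} and every production mentioning them.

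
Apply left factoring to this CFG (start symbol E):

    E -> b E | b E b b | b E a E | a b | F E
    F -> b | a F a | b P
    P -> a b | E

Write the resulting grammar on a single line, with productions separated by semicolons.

E has alternatives sharing prefix 'b E': factor to E → b E E' with E' → ε | b b | a E.
F has alternatives sharing prefix 'b': factor to F → b F' with F' → ε | P.

E -> a b | F E | b E E'; F -> a F a | b F'; P -> a b | E; E' -> ε | b b | a E; F' -> ε | P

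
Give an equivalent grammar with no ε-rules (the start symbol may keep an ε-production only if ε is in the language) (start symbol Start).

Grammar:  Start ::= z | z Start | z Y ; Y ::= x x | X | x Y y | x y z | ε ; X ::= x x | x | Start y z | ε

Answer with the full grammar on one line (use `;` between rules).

Nullable nonterminals: {X, Y}.
ε ∉ L(G), so no ε-production is kept.
Expand every rule over subsets of its nullable positions: Y → x Y y gives x Y y | x y.

Start ::= z | z Start | z Y; Y ::= x x | X | x Y y | x y | x y z; X ::= x x | x | Start y z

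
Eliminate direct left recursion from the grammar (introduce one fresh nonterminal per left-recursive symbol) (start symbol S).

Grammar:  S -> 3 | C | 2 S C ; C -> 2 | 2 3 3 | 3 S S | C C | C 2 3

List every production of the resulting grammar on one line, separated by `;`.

Left recursion appears on C.
For C: α = {C, 2 3}, β = {2, 2 3 3, 3 S S}. Rewrite as C → β C' and C' → α C' | ε.

S -> 3 | C | 2 S C; C -> 2 C' | 2 3 3 C' | 3 S S C'; C' -> C C' | 2 3 C' | eps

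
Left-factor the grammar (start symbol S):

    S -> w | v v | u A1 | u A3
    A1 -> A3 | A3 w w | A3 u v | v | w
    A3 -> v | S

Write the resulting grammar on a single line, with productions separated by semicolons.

S -> w | v v | u S'; A1 -> v | w | A3 A1'; A3 -> v | S; S' -> A1 | A3; A1' -> ε | w w | u v

S has alternatives sharing prefix 'u': factor to S → u S' with S' → A1 | A3.
A1 has alternatives sharing prefix 'A3': factor to A1 → A3 A1' with A1' → ε | w w | u v.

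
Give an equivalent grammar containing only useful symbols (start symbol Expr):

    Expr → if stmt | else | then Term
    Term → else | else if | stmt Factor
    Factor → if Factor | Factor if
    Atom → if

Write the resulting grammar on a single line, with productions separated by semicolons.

Generating nonterminals: {Atom, Expr, Term}.
Reachable from Expr after that: {Expr, Term}.
Removed useless symbols: {Atom, Factor} and every production mentioning them.

Expr → if stmt | else | then Term; Term → else | else if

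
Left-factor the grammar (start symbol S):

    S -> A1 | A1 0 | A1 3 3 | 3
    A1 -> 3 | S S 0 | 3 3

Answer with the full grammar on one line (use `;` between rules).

S has alternatives sharing prefix 'A1': factor to S → A1 S' with S' → ε | 0 | 3 3.
A1 has alternatives sharing prefix '3': factor to A1 → 3 A1' with A1' → ε | 3.

S -> 3 | A1 S'; A1 -> S S 0 | 3 A1'; S' -> ε | 0 | 3 3; A1' -> ε | 3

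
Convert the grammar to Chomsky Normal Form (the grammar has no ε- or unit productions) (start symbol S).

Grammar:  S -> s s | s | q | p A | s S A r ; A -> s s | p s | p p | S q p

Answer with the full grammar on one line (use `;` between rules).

S -> X1 X1 | s | q | X2 A | X1 Y1; A -> X1 X1 | X2 X1 | X2 X2 | S Y3; X1 -> s; X2 -> p; X3 -> r; X4 -> q; Y1 -> S Y2; Y2 -> A X3; Y3 -> X4 X2

Introduce a nonterminal for each terminal appearing in a rule of length ≥ 2: X1 → s, X2 → p, X3 → r, X4 → q.
Binarize each right-hand side of length ≥ 3 by chaining fresh nonterminals (Y1, Y2, …): affected rules were S → X1 S A X3; A → S X4 X2.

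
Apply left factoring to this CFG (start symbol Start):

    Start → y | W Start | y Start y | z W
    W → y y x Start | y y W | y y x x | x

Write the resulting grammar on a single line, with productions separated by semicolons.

Start → W Start | z W | y Start1; W → x | y y W1; Start1 → eps | Start y; W1 → W | x W11; W11 → Start | x

Start has alternatives sharing prefix 'y': factor to Start → y Start1 with Start1 → ε | Start y.
W has alternatives sharing prefix 'y y': factor to W → y y W1 with W1 → x Start | W | x x.
W1 has alternatives sharing prefix 'x': factor to W1 → x W11 with W11 → Start | x.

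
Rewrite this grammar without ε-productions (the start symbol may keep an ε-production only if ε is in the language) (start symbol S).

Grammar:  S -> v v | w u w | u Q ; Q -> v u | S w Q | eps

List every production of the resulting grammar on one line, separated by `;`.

S -> v v | w u w | u Q | u; Q -> v u | S w Q | S w

Nullable nonterminals: {Q}.
ε ∉ L(G), so no ε-production is kept.
Add the nullable-subset variants: S → u Q gives u Q | u. Q → S w Q gives S w Q | S w.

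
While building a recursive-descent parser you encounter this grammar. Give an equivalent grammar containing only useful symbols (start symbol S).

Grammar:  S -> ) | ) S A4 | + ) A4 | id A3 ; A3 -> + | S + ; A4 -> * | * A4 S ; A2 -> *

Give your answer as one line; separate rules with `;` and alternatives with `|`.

S -> ) | ) S A4 | + ) A4 | id A3; A3 -> + | S +; A4 -> * | * A4 S

Generating nonterminals: {A2, A3, A4, S}.
Reachable from S after that: {A3, A4, S}.
Removed useless symbols: {A2} and every production mentioning them.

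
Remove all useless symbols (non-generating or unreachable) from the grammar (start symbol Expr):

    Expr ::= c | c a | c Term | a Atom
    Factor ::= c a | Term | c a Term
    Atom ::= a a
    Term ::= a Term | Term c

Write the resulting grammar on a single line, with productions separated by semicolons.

Expr ::= c | c a | a Atom; Atom ::= a a

Generating nonterminals: {Atom, Expr, Factor}.
Reachable from Expr after that: {Atom, Expr}.
Removed useless symbols: {Factor, Term} and every production mentioning them.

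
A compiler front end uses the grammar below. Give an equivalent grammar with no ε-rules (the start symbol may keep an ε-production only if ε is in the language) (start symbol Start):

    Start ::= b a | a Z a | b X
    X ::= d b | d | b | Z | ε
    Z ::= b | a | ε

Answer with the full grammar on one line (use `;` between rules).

Nullable set = {X, Z}.
ε ∉ L(G), so no ε-production is kept.
For each production, add variants omitting each subset of nullable occurrences: Start → a Z a gives a Z a | a a. Start → b X gives b X | b.

Start ::= b a | a Z a | a a | b X | b; X ::= d b | d | b | Z; Z ::= b | a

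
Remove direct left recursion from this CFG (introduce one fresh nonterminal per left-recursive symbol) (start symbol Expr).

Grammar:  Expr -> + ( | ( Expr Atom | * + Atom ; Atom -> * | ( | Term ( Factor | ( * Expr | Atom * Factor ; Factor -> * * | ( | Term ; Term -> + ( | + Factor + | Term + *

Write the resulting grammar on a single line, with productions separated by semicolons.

Directly left-recursive nonterminals: Atom, Term.
For Atom: α = {* Factor}, β = {*, (, Term ( Factor, ( * Expr}. Rewrite as Atom → β Atom1 and Atom1 → α Atom1 | ε.
For Term: α = {+ *}, β = {+ (, + Factor +}. Rewrite as Term → β Term1 and Term1 → α Term1 | ε.

Expr -> + ( | ( Expr Atom | * + Atom; Atom -> * Atom1 | ( Atom1 | Term ( Factor Atom1 | ( * Expr Atom1; Factor -> * * | ( | Term; Term -> + ( Term1 | + Factor + Term1; Atom1 -> * Factor Atom1 | ε; Term1 -> + * Term1 | ε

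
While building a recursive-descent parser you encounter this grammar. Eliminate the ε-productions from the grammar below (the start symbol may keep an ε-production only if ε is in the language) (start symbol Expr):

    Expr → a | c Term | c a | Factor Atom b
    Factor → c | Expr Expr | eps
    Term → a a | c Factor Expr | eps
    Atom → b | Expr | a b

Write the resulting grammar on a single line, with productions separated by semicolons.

Expr → a | c Term | c | c a | Factor Atom b | Atom b; Factor → c | Expr Expr; Term → a a | c Factor Expr | c Expr; Atom → b | Expr | a b

The nullable symbols are {Factor, Term}.
ε ∉ L(G), so no ε-production is kept.
For each production, add variants omitting each subset of nullable occurrences: Expr → c Term gives c Term | c. Expr → Factor Atom b gives Factor Atom b | Atom b. Term → c Factor Expr gives c Factor Expr | c Expr.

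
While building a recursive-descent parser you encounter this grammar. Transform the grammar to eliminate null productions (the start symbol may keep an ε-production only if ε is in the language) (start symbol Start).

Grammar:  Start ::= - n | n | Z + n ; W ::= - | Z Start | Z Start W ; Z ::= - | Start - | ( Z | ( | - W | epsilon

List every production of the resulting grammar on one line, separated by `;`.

The nullable symbols are {Z}.
ε ∉ L(G), so no ε-production is kept.
For each production, add variants omitting each subset of nullable occurrences: Start → Z + n gives Z + n | + n. W → Z Start gives Z Start | Start. W → Z Start W gives Z Start W | Start W. Z → ( Z gives ( Z | (.

Start ::= - n | n | Z + n | + n; W ::= - | Z Start | Start | Z Start W | Start W; Z ::= - | Start - | ( Z | ( | - W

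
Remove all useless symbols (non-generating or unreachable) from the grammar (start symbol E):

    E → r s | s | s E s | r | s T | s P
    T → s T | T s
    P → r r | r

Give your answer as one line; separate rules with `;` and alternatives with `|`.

E → r s | s | s E s | r | s P; P → r r | r

Generating nonterminals: {E, P}.
Reachable from E after that: {E, P}.
Removed useless symbols: {T} and every production mentioning them.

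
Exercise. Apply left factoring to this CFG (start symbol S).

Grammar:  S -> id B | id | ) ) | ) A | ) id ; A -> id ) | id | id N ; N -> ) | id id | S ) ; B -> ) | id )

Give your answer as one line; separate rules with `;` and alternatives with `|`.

S -> ) S' | id S''; A -> id A'; N -> ) | id id | S ); B -> ) | id ); S' -> ) | A | id; S'' -> B | eps; A' -> ) | eps | N

S has alternatives sharing prefix ')': factor to S → ) S' with S' → ) | A | id.
S has alternatives sharing prefix 'id': factor to S → id S'' with S'' → B | ε.
A has alternatives sharing prefix 'id': factor to A → id A' with A' → ) | ε | N.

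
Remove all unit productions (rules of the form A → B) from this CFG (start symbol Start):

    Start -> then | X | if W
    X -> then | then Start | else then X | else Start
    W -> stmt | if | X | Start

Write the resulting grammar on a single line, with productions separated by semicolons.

Unit pairs: Start ⇒* {X}; W ⇒* {Start, X}.
For each unit pair (A, B), copy every non-unit production of B to A, then drop all unit productions.

Start -> then | if W | then Start | else then X | else Start; X -> then | then Start | else then X | else Start; W -> then | if W | then Start | else then X | else Start | stmt | if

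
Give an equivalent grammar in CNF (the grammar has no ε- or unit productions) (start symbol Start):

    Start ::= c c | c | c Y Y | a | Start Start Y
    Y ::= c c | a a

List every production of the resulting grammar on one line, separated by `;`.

Introduce a nonterminal for each terminal appearing in a rule of length ≥ 2: X1 → c, X2 → a.
Binarize each right-hand side of length ≥ 3 by chaining fresh nonterminals (Y1, Y2, …): affected rules were Start → X1 Y Y; Start → Start Start Y.

Start ::= X1 X1 | c | X1 Y1 | a | Start Y2; Y ::= X1 X1 | X2 X2; X1 ::= c; X2 ::= a; Y1 ::= Y Y; Y2 ::= Start Y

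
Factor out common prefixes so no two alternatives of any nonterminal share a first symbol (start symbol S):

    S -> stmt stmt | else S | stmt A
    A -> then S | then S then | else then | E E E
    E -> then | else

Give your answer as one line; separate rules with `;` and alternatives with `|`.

S -> else S | stmt S'; A -> else then | E E E | then S A'; E -> then | else; S' -> stmt | A; A' -> ε | then

S has alternatives sharing prefix 'stmt': factor to S → stmt S' with S' → stmt | A.
A has alternatives sharing prefix 'then S': factor to A → then S A' with A' → ε | then.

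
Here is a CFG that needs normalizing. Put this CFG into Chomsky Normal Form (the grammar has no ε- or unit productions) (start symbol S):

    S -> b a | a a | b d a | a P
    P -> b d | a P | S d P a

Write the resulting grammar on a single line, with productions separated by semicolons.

S -> X1 X2 | X2 X2 | X1 Y1 | X2 P; P -> X1 X3 | X2 P | S Y2; X1 -> b; X2 -> a; X3 -> d; Y1 -> X3 X2; Y2 -> X3 Y3; Y3 -> P X2

Introduce a nonterminal for each terminal appearing in a rule of length ≥ 2: X1 → b, X2 → a, X3 → d.
Binarize each right-hand side of length ≥ 3 by chaining fresh nonterminals (Y1, Y2, …): affected rules were S → X1 X3 X2; P → S X3 P X2.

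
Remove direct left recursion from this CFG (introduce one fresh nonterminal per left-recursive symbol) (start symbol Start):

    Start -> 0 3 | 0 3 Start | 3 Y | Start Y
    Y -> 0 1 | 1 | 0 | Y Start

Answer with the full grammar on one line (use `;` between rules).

Start -> 0 3 Start1 | 0 3 Start Start1 | 3 Y Start1; Y -> 0 1 Y1 | 1 Y1 | 0 Y1; Start1 -> Y Start1 | ε; Y1 -> Start Y1 | ε

Directly left-recursive nonterminals: Start, Y.
For Start: α = {Y}, β = {0 3, 0 3 Start, 3 Y}. Rewrite as Start → β Start1 and Start1 → α Start1 | ε.
For Y: α = {Start}, β = {0 1, 1, 0}. Rewrite as Y → β Y1 and Y1 → α Y1 | ε.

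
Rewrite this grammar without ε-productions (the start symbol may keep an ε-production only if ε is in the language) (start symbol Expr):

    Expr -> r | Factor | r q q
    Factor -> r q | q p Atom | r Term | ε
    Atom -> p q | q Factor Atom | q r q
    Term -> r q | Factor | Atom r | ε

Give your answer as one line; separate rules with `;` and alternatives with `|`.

Nullable nonterminals: {Expr, Factor, Term}.
ε ∈ L(G) since Expr is nullable, so keep Expr → ε.
Expand every rule over subsets of its nullable positions: Factor → r Term gives r Term | r. Atom → q Factor Atom gives q Factor Atom | q Atom.

Expr -> r | Factor | r q q | ε; Factor -> r q | q p Atom | r Term | r; Atom -> p q | q Factor Atom | q Atom | q r q; Term -> r q | Factor | Atom r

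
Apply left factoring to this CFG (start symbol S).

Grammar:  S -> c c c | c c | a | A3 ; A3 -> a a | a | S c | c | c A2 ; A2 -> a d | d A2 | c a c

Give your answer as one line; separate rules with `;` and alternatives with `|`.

S -> a | A3 | c c S'; A3 -> S c | a A3' | c A3''; A2 -> a d | d A2 | c a c; S' -> c | ε; A3' -> a | ε; A3'' -> ε | A2

S has alternatives sharing prefix 'c c': factor to S → c c S' with S' → c | ε.
A3 has alternatives sharing prefix 'a': factor to A3 → a A3' with A3' → a | ε.
A3 has alternatives sharing prefix 'c': factor to A3 → c A3'' with A3'' → ε | A2.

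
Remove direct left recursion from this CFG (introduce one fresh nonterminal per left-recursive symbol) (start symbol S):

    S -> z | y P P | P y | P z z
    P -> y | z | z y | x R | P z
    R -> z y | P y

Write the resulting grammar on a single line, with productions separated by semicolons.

S -> z | y P P | P y | P z z; P -> y P' | z P' | z y P' | x R P'; R -> z y | P y; P' -> z P' | epsilon

Left recursion appears on P.
For P: α = {z}, β = {y, z, z y, x R}. Rewrite as P → β P' and P' → α P' | ε.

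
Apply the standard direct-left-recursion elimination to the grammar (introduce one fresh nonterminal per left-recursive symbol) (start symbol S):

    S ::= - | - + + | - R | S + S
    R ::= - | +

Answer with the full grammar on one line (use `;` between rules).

S ::= - S' | - + + S' | - R S'; R ::= - | +; S' ::= + S S' | ε

S is directly left-recursive.
For S: α = {+ S}, β = {-, - + +, - R}. Rewrite as S → β S' and S' → α S' | ε.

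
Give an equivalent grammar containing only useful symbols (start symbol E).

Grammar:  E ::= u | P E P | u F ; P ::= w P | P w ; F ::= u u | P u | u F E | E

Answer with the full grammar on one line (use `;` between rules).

Generating nonterminals: {E, F}.
Reachable from E after that: {E, F}.
Removed useless symbols: {P} and every production mentioning them.

E ::= u | u F; F ::= u u | u F E | E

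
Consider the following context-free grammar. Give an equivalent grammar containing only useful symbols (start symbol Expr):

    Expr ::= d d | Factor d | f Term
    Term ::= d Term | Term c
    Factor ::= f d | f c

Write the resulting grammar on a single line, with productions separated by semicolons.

Generating nonterminals: {Expr, Factor}.
Reachable from Expr after that: {Expr, Factor}.
Removed useless symbols: {Term} and every production mentioning them.

Expr ::= d d | Factor d; Factor ::= f d | f c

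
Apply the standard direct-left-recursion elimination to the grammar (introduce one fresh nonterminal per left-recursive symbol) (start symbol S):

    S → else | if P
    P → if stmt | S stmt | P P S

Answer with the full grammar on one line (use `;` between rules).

S → else | if P; P → if stmt P' | S stmt P'; P' → P S P' | eps

Left recursion appears on P.
For P: α = {P S}, β = {if stmt, S stmt}. Rewrite as P → β P' and P' → α P' | ε.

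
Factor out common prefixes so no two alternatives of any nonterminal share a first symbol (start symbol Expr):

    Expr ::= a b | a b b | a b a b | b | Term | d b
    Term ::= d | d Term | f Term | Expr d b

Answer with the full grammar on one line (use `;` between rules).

Expr has alternatives sharing prefix 'a b': factor to Expr → a b Expr1 with Expr1 → ε | b | a b.
Term has alternatives sharing prefix 'd': factor to Term → d Term1 with Term1 → ε | Term.

Expr ::= b | Term | d b | a b Expr1; Term ::= f Term | Expr d b | d Term1; Expr1 ::= ε | b | a b; Term1 ::= ε | Term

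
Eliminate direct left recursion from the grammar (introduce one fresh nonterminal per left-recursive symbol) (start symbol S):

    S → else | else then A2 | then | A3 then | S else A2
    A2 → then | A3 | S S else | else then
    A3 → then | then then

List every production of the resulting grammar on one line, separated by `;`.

Directly left-recursive nonterminal: S.
For S: α = {else A2}, β = {else, else then A2, then, A3 then}. Rewrite as S → β S' and S' → α S' | ε.

S → else S' | else then A2 S' | then S' | A3 then S'; A2 → then | A3 | S S else | else then; A3 → then | then then; S' → else A2 S' | epsilon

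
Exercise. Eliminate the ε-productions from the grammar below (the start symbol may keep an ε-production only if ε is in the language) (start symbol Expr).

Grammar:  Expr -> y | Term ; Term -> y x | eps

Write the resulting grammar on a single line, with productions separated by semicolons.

Nullable nonterminals: {Expr, Term}.
ε ∈ L(G) since Expr is nullable, so keep Expr → ε.

Expr -> y | Term | ε; Term -> y x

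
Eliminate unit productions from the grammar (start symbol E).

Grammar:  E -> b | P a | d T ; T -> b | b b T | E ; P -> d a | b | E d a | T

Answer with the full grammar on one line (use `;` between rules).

E -> b | P a | d T; T -> b | P a | d T | b b T; P -> b | P a | d T | d a | E d a | b b T

Unit pairs: P ⇒* {E, T}; T ⇒* {E}.
For each unit pair (A, B), copy every non-unit production of B to A, then drop all unit productions.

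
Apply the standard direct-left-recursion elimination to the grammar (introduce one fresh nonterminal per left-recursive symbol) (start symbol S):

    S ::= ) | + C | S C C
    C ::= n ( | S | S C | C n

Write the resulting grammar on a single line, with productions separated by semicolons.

S ::= ) S' | + C S'; C ::= n ( C' | S C' | S C C'; S' ::= C C S' | epsilon; C' ::= n C' | epsilon

S, C are directly left-recursive.
For S: α = {C C}, β = {), + C}. Rewrite as S → β S' and S' → α S' | ε.
For C: α = {n}, β = {n (, S, S C}. Rewrite as C → β C' and C' → α C' | ε.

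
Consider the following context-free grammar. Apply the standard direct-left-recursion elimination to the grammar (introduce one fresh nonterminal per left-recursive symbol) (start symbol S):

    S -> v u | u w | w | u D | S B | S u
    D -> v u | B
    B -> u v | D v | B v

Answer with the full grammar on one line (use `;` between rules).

S -> v u S' | u w S' | w S' | u D S'; D -> v u | B; B -> u v B' | D v B'; S' -> B S' | u S' | ε; B' -> v B' | ε

S, B are directly left-recursive.
For S: α = {B, u}, β = {v u, u w, w, u D}. Rewrite as S → β S' and S' → α S' | ε.
For B: α = {v}, β = {u v, D v}. Rewrite as B → β B' and B' → α B' | ε.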